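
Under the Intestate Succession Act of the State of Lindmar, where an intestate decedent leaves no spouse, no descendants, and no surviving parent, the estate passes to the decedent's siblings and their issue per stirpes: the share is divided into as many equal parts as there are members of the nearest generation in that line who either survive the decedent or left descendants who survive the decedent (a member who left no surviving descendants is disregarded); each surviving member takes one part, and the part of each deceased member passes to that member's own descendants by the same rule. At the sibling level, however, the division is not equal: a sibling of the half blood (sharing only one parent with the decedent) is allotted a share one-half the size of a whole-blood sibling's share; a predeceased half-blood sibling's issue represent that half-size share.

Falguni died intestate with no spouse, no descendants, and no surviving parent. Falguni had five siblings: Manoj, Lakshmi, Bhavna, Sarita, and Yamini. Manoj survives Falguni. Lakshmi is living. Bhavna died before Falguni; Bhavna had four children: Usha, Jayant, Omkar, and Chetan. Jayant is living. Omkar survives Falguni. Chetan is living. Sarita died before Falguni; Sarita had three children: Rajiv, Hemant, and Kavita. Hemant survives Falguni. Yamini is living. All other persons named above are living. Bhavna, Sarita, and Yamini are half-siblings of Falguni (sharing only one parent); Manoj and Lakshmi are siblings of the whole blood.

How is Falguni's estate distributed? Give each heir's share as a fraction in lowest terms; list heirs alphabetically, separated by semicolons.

No spouse, descendants, or parent survives, so the estate passes to Falguni's siblings per stirpes.
Half-blood siblings count for one-half the weight of whole-blood siblings at the initial division.
Dividing 1 in proportion to weights (total weight 7/2): Manoj (weight 1) → 2/7; Lakshmi (weight 1) → 2/7; Bhavna (weight 1/2) → 1/7; Sarita (weight 1/2) → 1/7; Yamini (weight 1/2) → 1/7.
Manoj is living and takes 2/7.
Lakshmi is living and takes 2/7.
Bhavna predeceased; the 1/7 allotted to Bhavna's branch passes to Bhavna's issue by representation.
The 1/7 is divided into 4 equal shares of 1/28 among Usha, Jayant, Omkar, Chetan.
Usha is living and takes 1/28.
Jayant is living and takes 1/28.
Omkar is living and takes 1/28.
Chetan is living and takes 1/28.
Sarita predeceased; the 1/7 allotted to Sarita's branch passes to Sarita's issue by representation.
The 1/7 is divided into 3 equal shares of 1/21 among Rajiv, Hemant, Kavita.
Rajiv is living and takes 1/21.
Hemant is living and takes 1/21.
Kavita is living and takes 1/21.
Yamini is living and takes 1/7.

Chetan 1/28; Hemant 1/21; Jayant 1/28; Kavita 1/21; Lakshmi 2/7; Manoj 2/7; Omkar 1/28; Rajiv 1/21; Usha 1/28; Yamini 1/7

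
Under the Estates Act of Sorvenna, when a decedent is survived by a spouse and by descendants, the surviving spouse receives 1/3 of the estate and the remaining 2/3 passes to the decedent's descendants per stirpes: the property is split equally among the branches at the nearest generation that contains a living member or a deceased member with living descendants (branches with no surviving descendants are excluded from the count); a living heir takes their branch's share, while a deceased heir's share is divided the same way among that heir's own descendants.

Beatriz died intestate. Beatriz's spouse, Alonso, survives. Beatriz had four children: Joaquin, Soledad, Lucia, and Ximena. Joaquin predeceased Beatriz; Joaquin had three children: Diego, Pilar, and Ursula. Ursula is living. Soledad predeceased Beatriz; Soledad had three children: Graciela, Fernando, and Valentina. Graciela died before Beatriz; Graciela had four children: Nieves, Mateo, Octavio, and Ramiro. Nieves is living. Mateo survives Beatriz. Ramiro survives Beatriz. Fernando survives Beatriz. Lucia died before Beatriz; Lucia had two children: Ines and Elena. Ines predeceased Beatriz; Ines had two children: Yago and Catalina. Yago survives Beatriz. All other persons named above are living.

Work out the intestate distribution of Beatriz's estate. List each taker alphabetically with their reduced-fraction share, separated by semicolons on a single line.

Alonso, as surviving spouse, takes 1/3.
The remaining 2/3 passes to Beatriz's descendants per stirpes.
The 2/3 is divided into 4 equal shares of 1/6 among Joaquin, Soledad, Lucia, Ximena.
Joaquin predeceased; the 1/6 allotted to Joaquin's branch passes to Joaquin's issue by representation.
The 1/6 is divided into 3 equal shares of 1/18 among Diego, Pilar, Ursula.
Diego is living and takes 1/18.
Pilar is living and takes 1/18.
Ursula is living and takes 1/18.
Soledad predeceased; the 1/6 allotted to Soledad's branch passes to Soledad's issue by representation.
The 1/6 is divided into 3 equal shares of 1/18 among Graciela, Fernando, Valentina.
Graciela predeceased; the 1/18 allotted to Graciela's branch passes to Graciela's issue by representation.
The 1/18 is divided into 4 equal shares of 1/72 among Nieves, Mateo, Octavio, Ramiro.
Nieves is living and takes 1/72.
Mateo is living and takes 1/72.
Octavio is living and takes 1/72.
Ramiro is living and takes 1/72.
Fernando is living and takes 1/18.
Valentina is living and takes 1/18.
Lucia predeceased; the 1/6 allotted to Lucia's branch passes to Lucia's issue by representation.
The 1/6 is divided into 2 equal shares of 1/12 among Ines, Elena.
Ines predeceased; the 1/12 allotted to Ines's branch passes to Ines's issue by representation.
The 1/12 is divided into 2 equal shares of 1/24 among Yago, Catalina.
Yago is living and takes 1/24.
Catalina is living and takes 1/24.
Elena is living and takes 1/12.
Ximena is living and takes 1/6.

Alonso 1/3; Catalina 1/24; Diego 1/18; Elena 1/12; Fernando 1/18; Mateo 1/72; Nieves 1/72; Octavio 1/72; Pilar 1/18; Ramiro 1/72; Ursula 1/18; Valentina 1/18; Ximena 1/6; Yago 1/24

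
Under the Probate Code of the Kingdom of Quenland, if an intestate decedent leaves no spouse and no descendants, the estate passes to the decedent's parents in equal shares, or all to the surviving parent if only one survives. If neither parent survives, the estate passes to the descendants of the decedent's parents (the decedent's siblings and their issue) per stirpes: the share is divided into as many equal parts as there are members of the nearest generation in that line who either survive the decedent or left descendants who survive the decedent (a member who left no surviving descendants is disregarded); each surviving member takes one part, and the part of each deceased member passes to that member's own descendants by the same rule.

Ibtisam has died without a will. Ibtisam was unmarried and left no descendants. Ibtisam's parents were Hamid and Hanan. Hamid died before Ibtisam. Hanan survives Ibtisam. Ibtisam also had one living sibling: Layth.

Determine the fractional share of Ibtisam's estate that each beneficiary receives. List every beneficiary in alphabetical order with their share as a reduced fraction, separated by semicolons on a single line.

Hanan 1

Only one parent, Hanan, survives, so Hanan takes the entire estate. The siblings take nothing because a surviving parent has priority.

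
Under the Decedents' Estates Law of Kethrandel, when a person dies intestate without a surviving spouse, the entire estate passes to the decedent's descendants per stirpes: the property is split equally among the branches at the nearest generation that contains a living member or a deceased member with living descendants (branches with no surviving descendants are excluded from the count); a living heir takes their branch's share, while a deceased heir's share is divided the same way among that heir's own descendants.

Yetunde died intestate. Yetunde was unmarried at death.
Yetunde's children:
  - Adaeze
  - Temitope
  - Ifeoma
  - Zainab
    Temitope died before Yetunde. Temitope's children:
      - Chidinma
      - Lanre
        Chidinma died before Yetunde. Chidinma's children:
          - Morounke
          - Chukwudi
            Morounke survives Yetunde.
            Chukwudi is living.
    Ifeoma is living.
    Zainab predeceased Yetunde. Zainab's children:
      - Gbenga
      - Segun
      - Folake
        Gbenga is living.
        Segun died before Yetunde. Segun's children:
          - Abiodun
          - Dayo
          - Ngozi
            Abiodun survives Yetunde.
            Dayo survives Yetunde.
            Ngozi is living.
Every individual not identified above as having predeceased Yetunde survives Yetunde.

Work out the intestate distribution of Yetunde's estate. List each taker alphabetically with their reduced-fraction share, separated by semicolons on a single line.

Abiodun 1/36; Adaeze 1/4; Chukwudi 1/16; Dayo 1/36; Folake 1/12; Gbenga 1/12; Ifeoma 1/4; Lanre 1/8; Morounke 1/16; Ngozi 1/36

There is no surviving spouse, so the entire estate passes to Yetunde's descendants per stirpes.
The estate is divided into 4 equal shares of 1/4 among Adaeze, Temitope, Ifeoma, Zainab.
Adaeze is living and takes 1/4.
Temitope predeceased; the 1/4 allotted to Temitope's branch passes to Temitope's issue by representation.
The 1/4 is divided into 2 equal shares of 1/8 among Chidinma, Lanre.
Chidinma predeceased; the 1/8 allotted to Chidinma's branch passes to Chidinma's issue by representation.
The 1/8 is divided into 2 equal shares of 1/16 among Morounke, Chukwudi.
Morounke is living and takes 1/16.
Chukwudi is living and takes 1/16.
Lanre is living and takes 1/8.
Ifeoma is living and takes 1/4.
Zainab predeceased; the 1/4 allotted to Zainab's branch passes to Zainab's issue by representation.
The 1/4 is divided into 3 equal shares of 1/12 among Gbenga, Segun, Folake.
Gbenga is living and takes 1/12.
Segun predeceased; the 1/12 allotted to Segun's branch passes to Segun's issue by representation.
The 1/12 is divided into 3 equal shares of 1/36 among Abiodun, Dayo, Ngozi.
Abiodun is living and takes 1/36.
Dayo is living and takes 1/36.
Ngozi is living and takes 1/36.
Folake is living and takes 1/12.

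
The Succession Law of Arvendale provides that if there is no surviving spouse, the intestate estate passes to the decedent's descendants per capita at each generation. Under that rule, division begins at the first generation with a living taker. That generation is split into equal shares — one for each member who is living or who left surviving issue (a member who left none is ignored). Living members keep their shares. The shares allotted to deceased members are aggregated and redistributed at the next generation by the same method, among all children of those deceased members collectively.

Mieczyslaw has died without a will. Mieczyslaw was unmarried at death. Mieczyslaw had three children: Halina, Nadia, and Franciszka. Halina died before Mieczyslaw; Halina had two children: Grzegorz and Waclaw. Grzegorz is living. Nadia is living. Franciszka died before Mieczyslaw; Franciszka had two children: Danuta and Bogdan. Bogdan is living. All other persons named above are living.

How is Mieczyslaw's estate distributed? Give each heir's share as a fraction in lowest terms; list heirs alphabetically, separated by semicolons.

Bogdan 1/6; Danuta 1/6; Grzegorz 1/6; Nadia 1/3; Waclaw 1/6

There is no surviving spouse, so the entire estate passes to Mieczyslaw's descendants per capita at each generation.
At generation 1 (Halina, Nadia, Franciszka) there are 3 shares of (1)/3 = 1/3 each.
Living: Nadia — each takes 1/3.
Deceased: Halina and Franciszka. Their combined 2/3 is pooled and carried to generation 2.
At generation 2 (Grzegorz, Waclaw, Danuta, Bogdan) there are 4 shares of (2/3)/4 = 1/6 each.
Living: Grzegorz, Waclaw, Danuta, and Bogdan — each takes 1/6.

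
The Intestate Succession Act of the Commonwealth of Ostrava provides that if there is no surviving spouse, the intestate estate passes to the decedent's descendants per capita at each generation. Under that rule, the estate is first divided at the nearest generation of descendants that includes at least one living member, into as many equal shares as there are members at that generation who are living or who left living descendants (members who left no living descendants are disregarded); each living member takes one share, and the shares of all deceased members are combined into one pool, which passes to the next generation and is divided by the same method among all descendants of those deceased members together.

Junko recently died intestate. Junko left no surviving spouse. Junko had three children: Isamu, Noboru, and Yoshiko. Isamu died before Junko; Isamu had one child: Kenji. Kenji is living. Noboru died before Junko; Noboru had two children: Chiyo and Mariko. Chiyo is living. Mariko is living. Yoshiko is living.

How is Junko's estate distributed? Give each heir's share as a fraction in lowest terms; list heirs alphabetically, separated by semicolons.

There is no surviving spouse, so the entire estate passes to Junko's descendants per capita at each generation.
At generation 1 (Isamu, Noboru, Yoshiko) there are 3 shares of (1)/3 = 1/3 each.
Living: Yoshiko — each takes 1/3.
Deceased: Isamu and Noboru. Their combined 2/3 is pooled and carried to generation 2.
At generation 2 (Kenji, Chiyo, Mariko) there are 3 shares of (2/3)/3 = 2/9 each.
Living: Kenji, Chiyo, and Mariko — each takes 2/9.

Chiyo 2/9; Kenji 2/9; Mariko 2/9; Yoshiko 1/3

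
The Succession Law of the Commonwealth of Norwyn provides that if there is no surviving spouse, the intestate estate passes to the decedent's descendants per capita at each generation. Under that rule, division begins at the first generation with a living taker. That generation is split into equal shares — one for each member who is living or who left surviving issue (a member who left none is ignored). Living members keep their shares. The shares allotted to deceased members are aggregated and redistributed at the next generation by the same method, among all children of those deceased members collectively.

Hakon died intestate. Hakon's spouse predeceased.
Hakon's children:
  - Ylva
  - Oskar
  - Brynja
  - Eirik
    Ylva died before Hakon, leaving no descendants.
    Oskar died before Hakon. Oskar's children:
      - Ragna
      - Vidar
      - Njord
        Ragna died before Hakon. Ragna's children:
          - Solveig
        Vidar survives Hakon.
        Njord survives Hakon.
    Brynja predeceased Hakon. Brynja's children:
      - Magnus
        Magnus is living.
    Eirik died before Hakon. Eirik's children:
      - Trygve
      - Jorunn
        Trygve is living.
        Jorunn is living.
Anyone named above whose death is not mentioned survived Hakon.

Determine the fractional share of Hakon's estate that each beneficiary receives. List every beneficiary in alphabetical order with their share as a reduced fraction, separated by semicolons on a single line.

There is no surviving spouse, so the entire estate passes to Hakon's descendants per capita at each generation.
No one at generation 1 (Oskar, Brynja, Eirik) is living; moving to the next generation.
At generation 2 (Ragna, Vidar, Njord, Magnus, Trygve, Jorunn) there are 6 shares of (1)/6 = 1/6 each.
Living: Vidar, Njord, Magnus, Trygve, and Jorunn — each takes 1/6.
Deceased: Ragna. That 1/6 share is carried to generation 3.
At generation 3 (Solveig) there are 1 shares of (1/6)/1 = 1/6 each.
Living: Solveig — each takes 1/6.

Jorunn 1/6; Magnus 1/6; Njord 1/6; Solveig 1/6; Trygve 1/6; Vidar 1/6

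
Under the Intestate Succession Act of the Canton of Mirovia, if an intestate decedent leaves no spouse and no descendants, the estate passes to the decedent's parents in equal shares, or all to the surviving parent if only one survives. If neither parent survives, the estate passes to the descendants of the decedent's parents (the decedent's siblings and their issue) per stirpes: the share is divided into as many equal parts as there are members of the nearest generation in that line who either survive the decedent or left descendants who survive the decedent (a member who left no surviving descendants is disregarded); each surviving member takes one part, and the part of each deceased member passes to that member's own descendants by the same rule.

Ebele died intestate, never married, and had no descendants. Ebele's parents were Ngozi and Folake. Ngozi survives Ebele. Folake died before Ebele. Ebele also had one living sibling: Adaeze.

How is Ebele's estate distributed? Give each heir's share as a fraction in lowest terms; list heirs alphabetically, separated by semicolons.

Ngozi 1

Only one parent, Ngozi, survives, so Ngozi takes the entire estate. The siblings take nothing because a surviving parent has priority.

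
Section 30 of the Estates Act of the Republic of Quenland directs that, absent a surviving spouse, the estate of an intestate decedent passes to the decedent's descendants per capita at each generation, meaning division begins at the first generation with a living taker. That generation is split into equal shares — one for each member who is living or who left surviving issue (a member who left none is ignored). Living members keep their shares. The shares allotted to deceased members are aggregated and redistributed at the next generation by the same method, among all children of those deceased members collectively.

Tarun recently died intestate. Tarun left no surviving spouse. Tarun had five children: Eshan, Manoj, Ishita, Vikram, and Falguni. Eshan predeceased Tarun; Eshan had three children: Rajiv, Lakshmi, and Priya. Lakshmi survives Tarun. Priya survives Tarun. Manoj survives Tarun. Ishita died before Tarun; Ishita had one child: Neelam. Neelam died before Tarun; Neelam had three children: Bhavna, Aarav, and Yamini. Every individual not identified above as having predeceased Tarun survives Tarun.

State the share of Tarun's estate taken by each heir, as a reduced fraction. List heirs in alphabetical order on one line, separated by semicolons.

Aarav 1/30; Bhavna 1/30; Falguni 1/5; Lakshmi 1/10; Manoj 1/5; Priya 1/10; Rajiv 1/10; Vikram 1/5; Yamini 1/30

There is no surviving spouse, so the entire estate passes to Tarun's descendants per capita at each generation.
At generation 1 (Eshan, Manoj, Ishita, Vikram, Falguni) there are 5 shares of (1)/5 = 1/5 each.
Living: Manoj, Vikram, and Falguni — each takes 1/5.
Deceased: Eshan and Ishita. Their combined 2/5 is pooled and carried to generation 2.
At generation 2 (Rajiv, Lakshmi, Priya, Neelam) there are 4 shares of (2/5)/4 = 1/10 each.
Living: Rajiv, Lakshmi, and Priya — each takes 1/10.
Deceased: Neelam. That 1/10 share is carried to generation 3.
At generation 3 (Bhavna, Aarav, Yamini) there are 3 shares of (1/10)/3 = 1/30 each.
Living: Bhavna, Aarav, and Yamini — each takes 1/30.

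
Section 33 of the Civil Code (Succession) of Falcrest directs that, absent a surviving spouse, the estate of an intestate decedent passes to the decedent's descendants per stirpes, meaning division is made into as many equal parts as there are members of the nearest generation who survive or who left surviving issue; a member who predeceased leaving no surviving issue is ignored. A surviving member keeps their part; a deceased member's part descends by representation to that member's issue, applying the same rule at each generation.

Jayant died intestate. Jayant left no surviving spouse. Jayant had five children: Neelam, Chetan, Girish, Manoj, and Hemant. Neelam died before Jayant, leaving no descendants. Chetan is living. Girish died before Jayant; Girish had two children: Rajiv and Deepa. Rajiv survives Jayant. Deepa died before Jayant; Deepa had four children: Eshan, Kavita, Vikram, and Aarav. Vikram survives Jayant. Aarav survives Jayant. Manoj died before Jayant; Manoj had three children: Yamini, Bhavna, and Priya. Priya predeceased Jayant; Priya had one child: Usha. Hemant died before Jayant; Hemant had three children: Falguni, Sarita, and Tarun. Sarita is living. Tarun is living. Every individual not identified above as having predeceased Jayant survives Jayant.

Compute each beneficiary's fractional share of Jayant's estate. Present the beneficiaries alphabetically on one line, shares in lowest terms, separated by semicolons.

Aarav 1/32; Bhavna 1/12; Chetan 1/4; Eshan 1/32; Falguni 1/12; Kavita 1/32; Rajiv 1/8; Sarita 1/12; Tarun 1/12; Usha 1/12; Vikram 1/32; Yamini 1/12

There is no surviving spouse, so the entire estate passes to Jayant's descendants per stirpes.
Neelam left no surviving issue, so that branch lapses and is disregarded.
The estate is divided into 4 equal shares of 1/4 among Chetan, Girish, Manoj, Hemant.
Chetan is living and takes 1/4.
Girish predeceased; the 1/4 allotted to Girish's branch passes to Girish's issue by representation.
The 1/4 is divided into 2 equal shares of 1/8 among Rajiv, Deepa.
Rajiv is living and takes 1/8.
Deepa predeceased; the 1/8 allotted to Deepa's branch passes to Deepa's issue by representation.
The 1/8 is divided into 4 equal shares of 1/32 among Eshan, Kavita, Vikram, Aarav.
Eshan is living and takes 1/32.
Kavita is living and takes 1/32.
Vikram is living and takes 1/32.
Aarav is living and takes 1/32.
Manoj predeceased; the 1/4 allotted to Manoj's branch passes to Manoj's issue by representation.
The 1/4 is divided into 3 equal shares of 1/12 among Yamini, Bhavna, Priya.
Yamini is living and takes 1/12.
Bhavna is living and takes 1/12.
Priya predeceased; the 1/12 allotted to Priya's branch passes to Priya's issue by representation.
Usha is the sole taker at this level and receives the full 1/12.
Hemant predeceased; the 1/4 allotted to Hemant's branch passes to Hemant's issue by representation.
The 1/4 is divided into 3 equal shares of 1/12 among Falguni, Sarita, Tarun.
Falguni is living and takes 1/12.
Sarita is living and takes 1/12.
Tarun is living and takes 1/12.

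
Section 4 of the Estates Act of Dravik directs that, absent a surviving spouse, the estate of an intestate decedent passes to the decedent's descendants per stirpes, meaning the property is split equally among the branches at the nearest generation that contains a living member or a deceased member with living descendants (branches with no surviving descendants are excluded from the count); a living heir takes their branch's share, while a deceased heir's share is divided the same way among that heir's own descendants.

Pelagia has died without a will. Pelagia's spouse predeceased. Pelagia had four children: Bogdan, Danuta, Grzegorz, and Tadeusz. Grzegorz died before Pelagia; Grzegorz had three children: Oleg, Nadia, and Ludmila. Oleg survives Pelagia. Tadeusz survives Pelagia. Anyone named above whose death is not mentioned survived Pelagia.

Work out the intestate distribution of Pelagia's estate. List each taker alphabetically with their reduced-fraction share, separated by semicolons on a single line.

Bogdan 1/4; Danuta 1/4; Ludmila 1/12; Nadia 1/12; Oleg 1/12; Tadeusz 1/4

There is no surviving spouse, so the entire estate passes to Pelagia's descendants per stirpes.
The estate is divided into 4 equal shares of 1/4 among Bogdan, Danuta, Grzegorz, Tadeusz.
Bogdan is living and takes 1/4.
Danuta is living and takes 1/4.
Grzegorz predeceased; the 1/4 allotted to Grzegorz's branch passes to Grzegorz's issue by representation.
The 1/4 is divided into 3 equal shares of 1/12 among Oleg, Nadia, Ludmila.
Oleg is living and takes 1/12.
Nadia is living and takes 1/12.
Ludmila is living and takes 1/12.
Tadeusz is living and takes 1/4.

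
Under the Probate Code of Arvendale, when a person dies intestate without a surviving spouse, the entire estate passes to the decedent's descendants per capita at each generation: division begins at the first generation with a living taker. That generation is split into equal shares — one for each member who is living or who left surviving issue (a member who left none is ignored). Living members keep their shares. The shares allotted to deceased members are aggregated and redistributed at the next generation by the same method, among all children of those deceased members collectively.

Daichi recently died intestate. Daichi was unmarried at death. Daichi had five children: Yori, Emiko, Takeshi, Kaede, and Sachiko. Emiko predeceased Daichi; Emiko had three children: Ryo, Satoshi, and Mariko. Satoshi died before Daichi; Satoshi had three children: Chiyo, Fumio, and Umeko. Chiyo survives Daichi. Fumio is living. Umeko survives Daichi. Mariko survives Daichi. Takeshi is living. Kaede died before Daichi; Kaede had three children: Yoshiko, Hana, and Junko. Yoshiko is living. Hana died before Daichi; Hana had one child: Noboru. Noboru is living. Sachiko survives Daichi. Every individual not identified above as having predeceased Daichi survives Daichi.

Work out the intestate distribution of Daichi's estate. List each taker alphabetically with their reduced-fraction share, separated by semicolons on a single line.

There is no surviving spouse, so the entire estate passes to Daichi's descendants per capita at each generation.
At generation 1 (Yori, Emiko, Takeshi, Kaede, Sachiko) there are 5 shares of (1)/5 = 1/5 each.
Living: Yori, Takeshi, and Sachiko — each takes 1/5.
Deceased: Emiko and Kaede. Their combined 2/5 is pooled and carried to generation 2.
At generation 2 (Ryo, Satoshi, Mariko, Yoshiko, Hana, Junko) there are 6 shares of (2/5)/6 = 1/15 each.
Living: Ryo, Mariko, Yoshiko, and Junko — each takes 1/15.
Deceased: Satoshi and Hana. Their combined 2/15 is pooled and carried to generation 3.
At generation 3 (Chiyo, Fumio, Umeko, Noboru) there are 4 shares of (2/15)/4 = 1/30 each.
Living: Chiyo, Fumio, Umeko, and Noboru — each takes 1/30.

Chiyo 1/30; Fumio 1/30; Junko 1/15; Mariko 1/15; Noboru 1/30; Ryo 1/15; Sachiko 1/5; Takeshi 1/5; Umeko 1/30; Yori 1/5; Yoshiko 1/15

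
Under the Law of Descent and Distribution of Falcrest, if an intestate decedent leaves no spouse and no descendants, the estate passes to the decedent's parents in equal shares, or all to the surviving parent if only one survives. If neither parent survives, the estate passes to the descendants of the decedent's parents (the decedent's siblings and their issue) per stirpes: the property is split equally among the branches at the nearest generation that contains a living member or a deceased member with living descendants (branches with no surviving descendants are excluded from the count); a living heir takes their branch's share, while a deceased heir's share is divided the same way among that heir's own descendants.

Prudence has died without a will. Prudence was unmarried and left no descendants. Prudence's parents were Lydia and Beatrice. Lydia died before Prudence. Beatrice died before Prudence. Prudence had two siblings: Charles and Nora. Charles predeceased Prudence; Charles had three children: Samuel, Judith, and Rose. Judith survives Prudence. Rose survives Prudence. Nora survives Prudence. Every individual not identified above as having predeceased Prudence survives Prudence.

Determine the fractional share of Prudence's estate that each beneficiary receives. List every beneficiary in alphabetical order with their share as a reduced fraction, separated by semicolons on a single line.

Judith 1/6; Nora 1/2; Rose 1/6; Samuel 1/6

Neither parent survives and there are no descendants, so the estate passes to Prudence's siblings and their issue per stirpes.
The estate is divided into 2 equal shares of 1/2 among Charles, Nora.
Charles predeceased; the 1/2 allotted to Charles's branch passes to Charles's issue by representation.
The 1/2 is divided into 3 equal shares of 1/6 among Samuel, Judith, Rose.
Samuel is living and takes 1/6.
Judith is living and takes 1/6.
Rose is living and takes 1/6.
Nora is living and takes 1/2.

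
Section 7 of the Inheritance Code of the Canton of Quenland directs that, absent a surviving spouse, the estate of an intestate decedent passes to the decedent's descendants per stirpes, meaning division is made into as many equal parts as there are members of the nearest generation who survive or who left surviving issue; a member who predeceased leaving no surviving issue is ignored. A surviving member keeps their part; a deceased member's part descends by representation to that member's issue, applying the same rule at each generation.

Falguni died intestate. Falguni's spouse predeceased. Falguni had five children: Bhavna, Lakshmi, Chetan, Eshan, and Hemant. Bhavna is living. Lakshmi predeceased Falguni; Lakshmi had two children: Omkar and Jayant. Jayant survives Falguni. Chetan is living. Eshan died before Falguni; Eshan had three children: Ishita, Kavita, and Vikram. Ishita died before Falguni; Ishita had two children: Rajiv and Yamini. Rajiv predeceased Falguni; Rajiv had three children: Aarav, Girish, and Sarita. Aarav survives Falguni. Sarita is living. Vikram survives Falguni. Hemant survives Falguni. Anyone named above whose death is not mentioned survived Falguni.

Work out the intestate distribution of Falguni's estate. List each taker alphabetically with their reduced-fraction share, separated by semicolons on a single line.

There is no surviving spouse, so the entire estate passes to Falguni's descendants per stirpes.
The estate is divided into 5 equal shares of 1/5 among Bhavna, Lakshmi, Chetan, Eshan, Hemant.
Bhavna is living and takes 1/5.
Lakshmi predeceased; the 1/5 allotted to Lakshmi's branch passes to Lakshmi's issue by representation.
The 1/5 is divided into 2 equal shares of 1/10 among Omkar, Jayant.
Omkar is living and takes 1/10.
Jayant is living and takes 1/10.
Chetan is living and takes 1/5.
Eshan predeceased; the 1/5 allotted to Eshan's branch passes to Eshan's issue by representation.
The 1/5 is divided into 3 equal shares of 1/15 among Ishita, Kavita, Vikram.
Ishita predeceased; the 1/15 allotted to Ishita's branch passes to Ishita's issue by representation.
The 1/15 is divided into 2 equal shares of 1/30 among Rajiv, Yamini.
Rajiv predeceased; the 1/30 allotted to Rajiv's branch passes to Rajiv's issue by representation.
The 1/30 is divided into 3 equal shares of 1/90 among Aarav, Girish, Sarita.
Aarav is living and takes 1/90.
Girish is living and takes 1/90.
Sarita is living and takes 1/90.
Yamini is living and takes 1/30.
Kavita is living and takes 1/15.
Vikram is living and takes 1/15.
Hemant is living and takes 1/5.

Aarav 1/90; Bhavna 1/5; Chetan 1/5; Girish 1/90; Hemant 1/5; Jayant 1/10; Kavita 1/15; Omkar 1/10; Sarita 1/90; Vikram 1/15; Yamini 1/30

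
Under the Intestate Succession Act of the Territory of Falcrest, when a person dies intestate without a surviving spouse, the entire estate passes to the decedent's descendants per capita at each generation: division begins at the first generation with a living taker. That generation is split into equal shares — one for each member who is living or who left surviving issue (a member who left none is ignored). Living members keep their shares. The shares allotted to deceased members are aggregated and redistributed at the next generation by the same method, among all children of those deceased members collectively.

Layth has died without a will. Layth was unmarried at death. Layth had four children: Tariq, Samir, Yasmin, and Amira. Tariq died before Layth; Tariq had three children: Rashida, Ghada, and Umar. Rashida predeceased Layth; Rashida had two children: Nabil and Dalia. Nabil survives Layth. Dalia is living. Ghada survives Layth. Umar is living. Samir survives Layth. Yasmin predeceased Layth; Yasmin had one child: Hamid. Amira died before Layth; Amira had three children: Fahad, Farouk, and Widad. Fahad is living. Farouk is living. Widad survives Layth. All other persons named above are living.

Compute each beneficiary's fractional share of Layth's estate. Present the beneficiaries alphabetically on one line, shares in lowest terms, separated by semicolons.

Dalia 3/56; Fahad 3/28; Farouk 3/28; Ghada 3/28; Hamid 3/28; Nabil 3/56; Samir 1/4; Umar 3/28; Widad 3/28

There is no surviving spouse, so the entire estate passes to Layth's descendants per capita at each generation.
At generation 1 (Tariq, Samir, Yasmin, Amira) there are 4 shares of (1)/4 = 1/4 each.
Living: Samir — each takes 1/4.
Deceased: Tariq, Yasmin, and Amira. Their combined 3/4 is pooled and carried to generation 2.
At generation 2 (Rashida, Ghada, Umar, Hamid, Fahad, Farouk, Widad) there are 7 shares of (3/4)/7 = 3/28 each.
Living: Ghada, Umar, Hamid, Fahad, Farouk, and Widad — each takes 3/28.
Deceased: Rashida. That 3/28 share is carried to generation 3.
At generation 3 (Nabil, Dalia) there are 2 shares of (3/28)/2 = 3/56 each.
Living: Nabil and Dalia — each takes 3/56.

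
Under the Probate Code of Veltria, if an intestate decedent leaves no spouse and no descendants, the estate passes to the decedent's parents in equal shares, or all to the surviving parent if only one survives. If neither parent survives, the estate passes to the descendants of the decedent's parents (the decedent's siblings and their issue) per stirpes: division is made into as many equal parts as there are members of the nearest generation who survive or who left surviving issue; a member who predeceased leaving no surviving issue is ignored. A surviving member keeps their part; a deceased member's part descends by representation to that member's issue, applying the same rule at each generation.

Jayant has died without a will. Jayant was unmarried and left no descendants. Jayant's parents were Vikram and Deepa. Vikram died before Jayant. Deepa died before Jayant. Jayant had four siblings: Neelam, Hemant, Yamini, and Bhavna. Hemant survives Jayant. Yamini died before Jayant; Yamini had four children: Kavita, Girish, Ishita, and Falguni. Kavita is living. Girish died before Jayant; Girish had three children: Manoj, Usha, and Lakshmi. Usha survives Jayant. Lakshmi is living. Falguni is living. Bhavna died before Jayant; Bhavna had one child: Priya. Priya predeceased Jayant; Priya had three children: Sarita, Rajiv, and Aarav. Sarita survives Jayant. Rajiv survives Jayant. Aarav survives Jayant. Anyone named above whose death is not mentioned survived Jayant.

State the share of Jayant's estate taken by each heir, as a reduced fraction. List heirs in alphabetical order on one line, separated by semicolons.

Aarav 1/12; Falguni 1/16; Hemant 1/4; Ishita 1/16; Kavita 1/16; Lakshmi 1/48; Manoj 1/48; Neelam 1/4; Rajiv 1/12; Sarita 1/12; Usha 1/48

Neither parent survives and there are no descendants, so the estate passes to Jayant's siblings and their issue per stirpes.
The estate is divided into 4 equal shares of 1/4 among Neelam, Hemant, Yamini, Bhavna.
Neelam is living and takes 1/4.
Hemant is living and takes 1/4.
Yamini predeceased; the 1/4 allotted to Yamini's branch passes to Yamini's issue by representation.
The 1/4 is divided into 4 equal shares of 1/16 among Kavita, Girish, Ishita, Falguni.
Kavita is living and takes 1/16.
Girish predeceased; the 1/16 allotted to Girish's branch passes to Girish's issue by representation.
The 1/16 is divided into 3 equal shares of 1/48 among Manoj, Usha, Lakshmi.
Manoj is living and takes 1/48.
Usha is living and takes 1/48.
Lakshmi is living and takes 1/48.
Ishita is living and takes 1/16.
Falguni is living and takes 1/16.
Bhavna predeceased; the 1/4 allotted to Bhavna's branch passes to Bhavna's issue by representation.
Priya's line is the sole branch at this level, so the full 1/4 passes to Priya's issue by representation.
The 1/4 is divided into 3 equal shares of 1/12 among Sarita, Rajiv, Aarav.
Sarita is living and takes 1/12.
Rajiv is living and takes 1/12.
Aarav is living and takes 1/12.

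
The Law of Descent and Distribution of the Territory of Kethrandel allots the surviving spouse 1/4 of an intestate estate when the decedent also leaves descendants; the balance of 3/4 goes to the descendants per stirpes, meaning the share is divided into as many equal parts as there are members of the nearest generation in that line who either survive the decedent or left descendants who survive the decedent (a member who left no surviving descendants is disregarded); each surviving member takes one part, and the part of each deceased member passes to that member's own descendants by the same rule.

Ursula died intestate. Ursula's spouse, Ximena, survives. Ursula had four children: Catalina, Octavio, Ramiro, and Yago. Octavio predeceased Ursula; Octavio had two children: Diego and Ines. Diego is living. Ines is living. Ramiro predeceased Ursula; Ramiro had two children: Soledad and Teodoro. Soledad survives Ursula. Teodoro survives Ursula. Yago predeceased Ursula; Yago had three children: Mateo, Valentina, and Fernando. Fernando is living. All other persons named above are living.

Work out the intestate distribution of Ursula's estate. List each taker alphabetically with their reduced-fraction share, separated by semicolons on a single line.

Ximena, as surviving spouse, takes 1/4.
The remaining 3/4 passes to Ursula's descendants per stirpes.
The 3/4 is divided into 4 equal shares of 3/16 among Catalina, Octavio, Ramiro, Yago.
Catalina is living and takes 3/16.
Octavio predeceased; the 3/16 allotted to Octavio's branch passes to Octavio's issue by representation.
The 3/16 is divided into 2 equal shares of 3/32 among Diego, Ines.
Diego is living and takes 3/32.
Ines is living and takes 3/32.
Ramiro predeceased; the 3/16 allotted to Ramiro's branch passes to Ramiro's issue by representation.
The 3/16 is divided into 2 equal shares of 3/32 among Soledad, Teodoro.
Soledad is living and takes 3/32.
Teodoro is living and takes 3/32.
Yago predeceased; the 3/16 allotted to Yago's branch passes to Yago's issue by representation.
The 3/16 is divided into 3 equal shares of 1/16 among Mateo, Valentina, Fernando.
Mateo is living and takes 1/16.
Valentina is living and takes 1/16.
Fernando is living and takes 1/16.

Catalina 3/16; Diego 3/32; Fernando 1/16; Ines 3/32; Mateo 1/16; Soledad 3/32; Teodoro 3/32; Valentina 1/16; Ximena 1/4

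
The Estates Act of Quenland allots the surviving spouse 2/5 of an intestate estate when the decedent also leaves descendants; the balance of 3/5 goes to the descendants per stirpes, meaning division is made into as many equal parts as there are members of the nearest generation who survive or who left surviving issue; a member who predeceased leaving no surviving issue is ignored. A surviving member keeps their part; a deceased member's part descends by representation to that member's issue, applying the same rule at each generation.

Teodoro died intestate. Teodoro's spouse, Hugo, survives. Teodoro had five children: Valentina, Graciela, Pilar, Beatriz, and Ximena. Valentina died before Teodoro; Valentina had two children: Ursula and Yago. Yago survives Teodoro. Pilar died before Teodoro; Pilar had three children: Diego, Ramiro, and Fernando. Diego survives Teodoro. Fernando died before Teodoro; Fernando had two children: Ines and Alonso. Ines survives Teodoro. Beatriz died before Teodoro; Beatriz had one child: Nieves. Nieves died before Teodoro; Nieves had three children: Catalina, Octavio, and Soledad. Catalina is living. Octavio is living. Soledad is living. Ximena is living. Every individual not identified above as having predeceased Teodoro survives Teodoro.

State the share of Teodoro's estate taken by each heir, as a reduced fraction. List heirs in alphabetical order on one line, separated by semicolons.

Alonso 1/50; Catalina 1/25; Diego 1/25; Graciela 3/25; Hugo 2/5; Ines 1/50; Octavio 1/25; Ramiro 1/25; Soledad 1/25; Ursula 3/50; Ximena 3/25; Yago 3/50

Hugo, as surviving spouse, takes 2/5.
The remaining 3/5 passes to Teodoro's descendants per stirpes.
The 3/5 is divided into 5 equal shares of 3/25 among Valentina, Graciela, Pilar, Beatriz, Ximena.
Valentina predeceased; the 3/25 allotted to Valentina's branch passes to Valentina's issue by representation.
The 3/25 is divided into 2 equal shares of 3/50 among Ursula, Yago.
Ursula is living and takes 3/50.
Yago is living and takes 3/50.
Graciela is living and takes 3/25.
Pilar predeceased; the 3/25 allotted to Pilar's branch passes to Pilar's issue by representation.
The 3/25 is divided into 3 equal shares of 1/25 among Diego, Ramiro, Fernando.
Diego is living and takes 1/25.
Ramiro is living and takes 1/25.
Fernando predeceased; the 1/25 allotted to Fernando's branch passes to Fernando's issue by representation.
The 1/25 is divided into 2 equal shares of 1/50 among Ines, Alonso.
Ines is living and takes 1/50.
Alonso is living and takes 1/50.
Beatriz predeceased; the 3/25 allotted to Beatriz's branch passes to Beatriz's issue by representation.
Nieves's line is the sole branch at this level, so the full 3/25 passes to Nieves's issue by representation.
The 3/25 is divided into 3 equal shares of 1/25 among Catalina, Octavio, Soledad.
Catalina is living and takes 1/25.
Octavio is living and takes 1/25.
Soledad is living and takes 1/25.
Ximena is living and takes 3/25.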